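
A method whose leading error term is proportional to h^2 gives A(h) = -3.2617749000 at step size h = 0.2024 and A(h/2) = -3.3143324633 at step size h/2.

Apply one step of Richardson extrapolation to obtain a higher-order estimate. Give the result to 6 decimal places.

The method has order 2: 2^2 = 4.
Weighted: (-13.2573298532) − (-3.2617749000) = -9.9955549532
Extrapolated: (-9.9955549532) / 3 = -3.3318516511

-3.331852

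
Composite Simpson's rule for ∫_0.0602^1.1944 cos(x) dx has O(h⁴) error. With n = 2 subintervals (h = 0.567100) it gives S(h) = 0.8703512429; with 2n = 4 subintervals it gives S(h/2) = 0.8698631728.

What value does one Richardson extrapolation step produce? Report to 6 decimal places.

0.869831

Order 4 gives 2^r = 16 and 2^r − 1 = 15.
16·0.8698631728 = 13.9178107648; 13.9178107648 − 0.8703512429 = 13.0474595219
R = 13.0474595219/15 = 0.8698306348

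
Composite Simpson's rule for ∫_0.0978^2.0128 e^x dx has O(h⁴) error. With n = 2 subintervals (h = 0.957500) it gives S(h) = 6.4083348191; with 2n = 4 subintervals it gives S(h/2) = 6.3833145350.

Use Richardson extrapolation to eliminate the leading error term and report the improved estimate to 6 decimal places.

6.381647

Order 4 gives 2^r = 16 and 2^r − 1 = 15.
16×6.3833145350 = 102.1330325600; 102.1330325600 − 6.4083348191 = 95.7246977409
Denominator 16 − 1 = 15.
(16×6.3833145350 − 6.4083348191)/(16 − 1) = 6.3816465161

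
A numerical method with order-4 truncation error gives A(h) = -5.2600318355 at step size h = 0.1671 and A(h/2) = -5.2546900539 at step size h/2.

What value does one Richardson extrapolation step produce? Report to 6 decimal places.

Method order is 4; weight 2^4 = 16.
Weighted: (-84.0750408624) − (-5.2600318355) = -78.8150090269
Divide by 2^4 − 1 = 15.
Result: -5.2543339351
Shift from A(h/2): +0.0003561188.

-5.254334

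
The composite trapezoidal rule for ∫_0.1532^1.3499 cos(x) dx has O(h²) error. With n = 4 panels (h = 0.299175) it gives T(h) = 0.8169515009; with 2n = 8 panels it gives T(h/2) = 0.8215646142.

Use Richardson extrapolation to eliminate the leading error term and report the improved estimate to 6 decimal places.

0.823102

Order 2 gives 2^r = 4 and 2^r − 1 = 3.
Difference of the inputs: 0.8215646142 − 0.8169515009 = 0.0046131133
Correction (A(h/2) − A(h))/(4 − 1) = 0.0046131133/3 = 0.0015377044
R = 0.8215646142 + 0.0015377044 = 0.8231023186
Shift from A(h/2): +0.0015377044.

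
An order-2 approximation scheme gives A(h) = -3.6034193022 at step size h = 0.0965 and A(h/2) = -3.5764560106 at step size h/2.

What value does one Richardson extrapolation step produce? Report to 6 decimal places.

-3.567468

With r = 2 the leading error scales as h^2, so the weight is 2^2 = 4.
Top: 4(-3.5764560106) − (-3.6034193022) = -10.7024047402
R = (-10.7024047402)/3 = -3.5674682467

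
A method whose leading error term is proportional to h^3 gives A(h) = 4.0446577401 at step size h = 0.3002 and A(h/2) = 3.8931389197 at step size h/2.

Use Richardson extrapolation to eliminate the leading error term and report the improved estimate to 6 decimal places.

3.871493

r = 3: numerator weight 8, denominator 7.
8·3.8931389197 − 4.0446577401 = 27.1004536175
(8·3.8931389197 − 4.0446577401)/(8 − 1) = 3.8714933739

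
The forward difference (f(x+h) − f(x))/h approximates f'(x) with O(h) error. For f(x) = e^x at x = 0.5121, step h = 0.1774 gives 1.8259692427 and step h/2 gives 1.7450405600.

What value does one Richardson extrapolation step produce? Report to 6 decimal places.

1.664112

r = 1, so 2^r = 2.
2×1.7450405600 = 3.4900811200; 3.4900811200 − 1.8259692427 = 1.6641118773
Denominator 2 − 1 = 1.
Extrapolated: 1.6641118773 / 1 = 1.6641118773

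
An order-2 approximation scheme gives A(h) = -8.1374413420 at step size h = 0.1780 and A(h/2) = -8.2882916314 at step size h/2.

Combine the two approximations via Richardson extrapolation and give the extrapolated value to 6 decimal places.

Method order is 2; weight 2^2 = 4.
4·(-8.2882916314) − (-8.1374413420) = -25.0157251836
Divide by 2^2 − 1 = 3.
(4·(-8.2882916314) − (-8.1374413420))/(4 − 1) = -8.3385750612

-8.338575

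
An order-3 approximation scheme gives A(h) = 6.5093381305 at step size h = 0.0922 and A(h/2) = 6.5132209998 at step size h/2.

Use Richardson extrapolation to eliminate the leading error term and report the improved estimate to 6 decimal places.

6.513776

Error is O(h^3); halving h shrinks it by 2^3 = 8.
8×6.5132209998 − 6.5093381305 = 45.5964298679
R = 45.5964298679/7 = 6.5137756954
Correction |R − A(h/2)| = 5.547e-04; gap |A(h/2) − A(h)| = 3.883e-03.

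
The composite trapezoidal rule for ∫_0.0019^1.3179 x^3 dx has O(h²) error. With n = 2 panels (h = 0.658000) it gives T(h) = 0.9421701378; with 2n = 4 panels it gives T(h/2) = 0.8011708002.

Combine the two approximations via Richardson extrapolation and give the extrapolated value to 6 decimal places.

Order 2 gives 2^r = 4 and 2^r − 1 = 3.
Numerator 4*A(h/2) − A(h) = 4*0.8011708002 − 0.9421701378 = 2.2625130630
Extrapolated: 2.2625130630 / 3 = 0.7541710210
Correction |R − A(h/2)| = 4.700e-02; gap |A(h/2) − A(h)| = 1.410e-01.

0.754171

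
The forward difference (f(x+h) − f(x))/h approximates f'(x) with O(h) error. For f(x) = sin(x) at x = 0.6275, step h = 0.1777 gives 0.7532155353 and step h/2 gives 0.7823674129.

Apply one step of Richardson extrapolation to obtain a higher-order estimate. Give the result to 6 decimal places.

0.811519

r = 1, so 2^r = 2.
2^1*A(h/2) = 1.5647348258; minus A(h) gives 0.8115192905.
Denominator 2 − 1 = 1.
Result: 0.8115192905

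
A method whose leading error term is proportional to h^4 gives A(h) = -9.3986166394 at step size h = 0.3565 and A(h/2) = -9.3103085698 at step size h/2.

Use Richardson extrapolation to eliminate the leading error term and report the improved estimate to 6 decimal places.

-9.304421

Error is O(h^4); halving h shrinks it by 2^4 = 16.
Weighted: (-148.9649371168) − (-9.3986166394) = -139.5663204774
(-139.5663204774) ÷ 15 = -9.3044213652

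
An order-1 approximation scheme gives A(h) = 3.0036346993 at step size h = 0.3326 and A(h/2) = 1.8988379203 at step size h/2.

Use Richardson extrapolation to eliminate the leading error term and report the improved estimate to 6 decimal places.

0.794041

r = 1: numerator weight 2, denominator 1.
Weighted: 3.7976758406 − 3.0036346993 = 0.7940411413
Divide by 2^1 − 1 = 1.
Extrapolated: 0.7940411413 / 1 = 0.7940411413
Gap between inputs: 1.105e+00; correction applied: −1.1047967790.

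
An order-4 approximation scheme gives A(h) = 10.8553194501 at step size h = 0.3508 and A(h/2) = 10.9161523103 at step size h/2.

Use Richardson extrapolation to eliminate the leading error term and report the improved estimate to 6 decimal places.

10.920208

With r = 4 the leading error scales as h^4, so the weight is 2^4 = 16.
Top: 16(10.9161523103) − (10.8553194501) = 163.8031175147
R = 163.8031175147/15 = 10.9202078343
Correction |R − A(h/2)| = 4.056e-03; gap |A(h/2) − A(h)| = 6.083e-02.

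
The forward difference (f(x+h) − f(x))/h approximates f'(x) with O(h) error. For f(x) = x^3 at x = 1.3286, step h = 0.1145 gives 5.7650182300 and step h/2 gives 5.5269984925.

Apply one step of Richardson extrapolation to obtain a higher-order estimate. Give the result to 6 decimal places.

5.288979

r = 1: numerator weight 2, denominator 1.
A(h/2) − A(h) = 5.5269984925 − 5.7650182300 = -0.2380197375
Correction (A(h/2) − A(h))/(2 − 1) = (-0.2380197375)/1 = -0.2380197375
R = 5.5269984925 − 0.2380197375 = 5.2889787550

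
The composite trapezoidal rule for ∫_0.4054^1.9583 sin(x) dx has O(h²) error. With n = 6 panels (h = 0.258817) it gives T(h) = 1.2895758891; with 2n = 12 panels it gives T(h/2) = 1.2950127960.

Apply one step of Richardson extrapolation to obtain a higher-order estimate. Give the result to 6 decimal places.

1.296825

Order 2 gives 2^r = 4 and 2^r − 1 = 3.
4×1.2950127960 − 1.2895758891 = 3.8904752949
Extrapolated: 3.8904752949 / 3 = 1.2968250983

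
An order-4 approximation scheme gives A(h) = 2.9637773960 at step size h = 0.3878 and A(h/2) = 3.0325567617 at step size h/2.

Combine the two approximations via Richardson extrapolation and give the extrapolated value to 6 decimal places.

3.037142

Method order is 4; weight 2^4 = 16.
Numerator 16 × A(h/2) − A(h) = 16 × 3.0325567617 − 2.9637773960 = 45.5571307912
Divide by 2^4 − 1 = 15.
45.5571307912 ÷ 15 = 3.0371420527
Shift from A(h/2): +0.0045852910.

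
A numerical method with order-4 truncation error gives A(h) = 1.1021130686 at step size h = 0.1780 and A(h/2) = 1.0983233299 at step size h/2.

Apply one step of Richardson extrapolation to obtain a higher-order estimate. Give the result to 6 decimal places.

Order 4 gives 2^r = 16 and 2^r − 1 = 15.
16*1.0983233299 = 17.5731732784; subtract 1.1021130686 → 16.4710602098
Divide by 2^4 − 1 = 15.
So the Richardson estimate is 1.0980706807.

1.098071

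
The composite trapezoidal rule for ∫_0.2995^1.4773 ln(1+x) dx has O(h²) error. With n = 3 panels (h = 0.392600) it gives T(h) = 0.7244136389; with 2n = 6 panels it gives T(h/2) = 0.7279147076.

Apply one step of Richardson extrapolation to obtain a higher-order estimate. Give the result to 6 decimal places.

0.729082

Error is O(h^2); halving h shrinks it by 2^2 = 4.
2^2*A(h/2) = 2.9116588304; minus A(h) gives 2.1872451915.
2.1872451915 ÷ 3 = 0.7290817305
Correction |R − A(h/2)| = 1.167e-03; gap |A(h/2) − A(h)| = 3.501e-03.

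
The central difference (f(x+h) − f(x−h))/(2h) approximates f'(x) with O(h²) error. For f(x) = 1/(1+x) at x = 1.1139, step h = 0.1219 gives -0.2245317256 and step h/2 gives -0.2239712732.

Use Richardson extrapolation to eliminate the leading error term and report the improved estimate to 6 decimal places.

-0.223784

Method order is 2; weight 2^2 = 4.
4·(-0.2239712732) = -0.8958850928; subtract (-0.2245317256) → -0.6713533672
Extrapolated: (-0.6713533672) / 3 = -0.2237844557
Shift from A(h/2): +0.0001868175.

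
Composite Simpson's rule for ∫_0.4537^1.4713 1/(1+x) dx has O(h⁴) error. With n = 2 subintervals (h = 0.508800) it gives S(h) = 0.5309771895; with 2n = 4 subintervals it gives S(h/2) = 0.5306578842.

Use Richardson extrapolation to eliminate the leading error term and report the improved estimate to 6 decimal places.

0.530637

r = 4, so 2^r = 16.
Difference of the inputs: 0.5306578842 − 0.5309771895 = -0.0003193053
Divide by 2^4 − 1 = 15: (-0.0003193053)/15 = -0.0000212870
R = 0.5306578842 − 0.0000212870 = 0.5306365972
Gap between inputs: 3.193e-04; correction applied: −0.0000212870.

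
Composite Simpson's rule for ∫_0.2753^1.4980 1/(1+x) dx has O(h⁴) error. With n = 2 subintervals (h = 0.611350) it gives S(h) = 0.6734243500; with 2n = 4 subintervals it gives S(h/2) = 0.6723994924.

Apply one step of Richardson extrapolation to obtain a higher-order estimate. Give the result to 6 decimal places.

With r = 4 the leading error scales as h^4, so the weight is 2^4 = 16.
Numerator 16·A(h/2) − A(h) = 16·0.6723994924 − 0.6734243500 = 10.0849675284
Divide by 2^4 − 1 = 15.
Result: 0.6723311686
Gap between inputs: 1.025e-03; correction applied: −0.0000683238.

0.672331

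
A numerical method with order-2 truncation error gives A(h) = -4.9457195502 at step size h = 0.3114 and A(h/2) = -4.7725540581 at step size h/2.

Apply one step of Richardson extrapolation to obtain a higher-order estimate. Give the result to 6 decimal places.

Leading term ∝ h^2; use weight 4 = 2^2.
4·(-4.7725540581) = -19.0902162324; subtract (-4.9457195502) → -14.1444966822
Divide by 2^2 − 1 = 3.
Result: -4.7148322274

-4.714832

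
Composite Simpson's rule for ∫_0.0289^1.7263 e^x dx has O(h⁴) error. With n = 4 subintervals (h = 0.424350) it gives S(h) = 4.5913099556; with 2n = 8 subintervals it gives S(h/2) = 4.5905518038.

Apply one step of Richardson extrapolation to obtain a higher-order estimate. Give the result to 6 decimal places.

Order 4 gives 2^r = 16 and 2^r − 1 = 15.
16×4.5905518038 − 4.5913099556 = 68.8575189052
Divide by 2^4 − 1 = 15.
Extrapolated: 68.8575189052 / 15 = 4.5905012603

4.590501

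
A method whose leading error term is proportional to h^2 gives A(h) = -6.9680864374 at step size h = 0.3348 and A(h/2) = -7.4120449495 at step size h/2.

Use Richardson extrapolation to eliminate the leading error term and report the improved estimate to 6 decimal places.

-7.560031

Error is O(h^2); halving h shrinks it by 2^2 = 4.
2^2*A(h/2) = -29.6481797980; minus A(h) gives -22.6800933606.
Denominator 4 − 1 = 3.
(-22.6800933606) ÷ 3 = -7.5600311202
Correction |R − A(h/2)| = 1.480e-01; gap |A(h/2) − A(h)| = 4.440e-01.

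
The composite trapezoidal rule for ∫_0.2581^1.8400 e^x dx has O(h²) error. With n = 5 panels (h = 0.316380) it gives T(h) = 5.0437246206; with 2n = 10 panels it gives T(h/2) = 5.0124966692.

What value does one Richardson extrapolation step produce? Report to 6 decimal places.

5.002087

Leading term ∝ h^2; use weight 4 = 2^2.
Weighted: 20.0499866768 − 5.0437246206 = 15.0062620562
R = 15.0062620562/3 = 5.0020873521
Gap between inputs: 3.123e-02; correction applied: −0.0104093171.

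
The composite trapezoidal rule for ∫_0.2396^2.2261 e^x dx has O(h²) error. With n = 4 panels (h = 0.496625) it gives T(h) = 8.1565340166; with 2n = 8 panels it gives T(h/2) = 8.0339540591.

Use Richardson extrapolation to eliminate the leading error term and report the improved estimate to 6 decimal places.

Error is O(h^2); halving h shrinks it by 2^2 = 4.
4 × 8.0339540591 = 32.1358162364; 32.1358162364 − 8.1565340166 = 23.9792822198
(4 × 8.0339540591 − 8.1565340166)/(4 − 1) = 7.9930940733
Correction |R − A(h/2)| = 4.086e-02; gap |A(h/2) − A(h)| = 1.226e-01.

7.993094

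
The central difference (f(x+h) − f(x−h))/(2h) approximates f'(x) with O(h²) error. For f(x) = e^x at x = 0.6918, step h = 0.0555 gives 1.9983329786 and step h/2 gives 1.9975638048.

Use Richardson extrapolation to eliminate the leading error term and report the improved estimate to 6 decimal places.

1.997307

r = 2: numerator weight 4, denominator 3.
Difference of the inputs: 1.9975638048 − 1.9983329786 = -0.0007691738
Correction (A(h/2) − A(h))/(4 − 1) = (-0.0007691738)/3 = -0.0002563913
R = A(h/2) + (A(h/2) − A(h))/3 = 1.9975638048 − 0.0002563913 = 1.9973074135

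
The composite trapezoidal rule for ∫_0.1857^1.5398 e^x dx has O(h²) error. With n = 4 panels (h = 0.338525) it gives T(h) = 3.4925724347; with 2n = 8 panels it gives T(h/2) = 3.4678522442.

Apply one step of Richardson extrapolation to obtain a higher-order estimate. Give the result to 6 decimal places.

Method order is 2; weight 2^2 = 4.
Numerator 4·A(h/2) − A(h) = 4·3.4678522442 − 3.4925724347 = 10.3788365421
10.3788365421 ÷ 3 = 3.4596121807
Gap between inputs: 2.472e-02; correction applied: −0.0082400635.

3.459612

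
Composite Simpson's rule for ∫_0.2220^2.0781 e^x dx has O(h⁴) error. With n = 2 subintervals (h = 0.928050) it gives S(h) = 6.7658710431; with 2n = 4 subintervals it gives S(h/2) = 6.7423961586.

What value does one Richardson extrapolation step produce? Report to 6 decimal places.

6.740831

Method order is 4; weight 2^4 = 16.
Difference of the inputs: 6.7423961586 − 6.7658710431 = -0.0234748845
Divide by 2^4 − 1 = 15: (-0.0234748845)/15 = -0.0015649923
R = 6.7423961586 − 0.0015649923 = 6.7408311663
Shift from A(h/2): −0.0015649923.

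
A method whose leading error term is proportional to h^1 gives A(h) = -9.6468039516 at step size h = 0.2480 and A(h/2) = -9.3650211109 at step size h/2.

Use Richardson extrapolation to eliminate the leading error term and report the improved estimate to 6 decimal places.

-9.083238

Method order is 1; weight 2^1 = 2.
2·(-9.3650211109) − (-9.6468039516) = -9.0832382702
(-9.0832382702) ÷ 1 = -9.0832382702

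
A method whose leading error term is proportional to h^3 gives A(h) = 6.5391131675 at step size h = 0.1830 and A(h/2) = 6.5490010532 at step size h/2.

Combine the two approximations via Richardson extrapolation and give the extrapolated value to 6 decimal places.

Leading term ∝ h^3; use weight 8 = 2^3.
Difference of the inputs: 6.5490010532 − 6.5391131675 = 0.0098878857
Divide by 2^3 − 1 = 7: 0.0098878857/7 = 0.0014125551
R = A(h/2) + (A(h/2) − A(h))/7 = 6.5490010532 + 0.0014125551 = 6.5504136083

6.550414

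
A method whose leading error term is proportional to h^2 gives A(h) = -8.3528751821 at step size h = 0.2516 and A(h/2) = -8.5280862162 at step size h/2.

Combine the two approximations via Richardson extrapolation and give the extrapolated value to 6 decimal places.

-8.586490

Error is O(h^2); halving h shrinks it by 2^2 = 4.
Weighted: (-34.1123448648) − (-8.3528751821) = -25.7594696827
(4 × (-8.5280862162) − (-8.3528751821))/(4 − 1) = -8.5864898942
Gap between inputs: 1.752e-01; correction applied: −0.0584036780.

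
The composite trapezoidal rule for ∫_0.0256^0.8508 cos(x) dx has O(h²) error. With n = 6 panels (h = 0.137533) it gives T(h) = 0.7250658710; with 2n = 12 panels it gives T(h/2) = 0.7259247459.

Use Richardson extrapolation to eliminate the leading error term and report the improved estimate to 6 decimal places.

0.726211

Error is O(h^2); halving h shrinks it by 2^2 = 4.
Numerator 4 × A(h/2) − A(h) = 4 × 0.7259247459 − 0.7250658710 = 2.1786331126
R = 2.1786331126/3 = 0.7262110375
Correction |R − A(h/2)| = 2.863e-04; gap |A(h/2) − A(h)| = 8.589e-04.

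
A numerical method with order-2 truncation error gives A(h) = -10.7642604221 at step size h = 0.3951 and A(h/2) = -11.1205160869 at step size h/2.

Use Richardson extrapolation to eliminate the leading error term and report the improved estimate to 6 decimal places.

Order 2 gives 2^r = 4 and 2^r − 1 = 3.
4×(-11.1205160869) = -44.4820643476; (-44.4820643476) − (-10.7642604221) = -33.7178039255
Extrapolated: (-33.7178039255) / 3 = -11.2392679752
Correction |R − A(h/2)| = 1.188e-01; gap |A(h/2) − A(h)| = 3.563e-01.

-11.239268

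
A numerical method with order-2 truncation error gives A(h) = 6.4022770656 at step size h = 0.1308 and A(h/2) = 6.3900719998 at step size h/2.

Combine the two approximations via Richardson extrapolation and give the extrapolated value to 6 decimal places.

Method order is 2; weight 2^2 = 4.
Top: 4(6.3900719998) − (6.4022770656) = 19.1580109336
R = 19.1580109336/3 = 6.3860036445

6.386004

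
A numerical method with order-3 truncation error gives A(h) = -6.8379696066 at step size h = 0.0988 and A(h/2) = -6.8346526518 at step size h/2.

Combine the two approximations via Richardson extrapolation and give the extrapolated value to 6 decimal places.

The method has order 3: 2^3 = 8.
Top: 8(-6.8346526518) − (-6.8379696066) = -47.8392516078
(-47.8392516078) ÷ 7 = -6.8341788011

-6.834179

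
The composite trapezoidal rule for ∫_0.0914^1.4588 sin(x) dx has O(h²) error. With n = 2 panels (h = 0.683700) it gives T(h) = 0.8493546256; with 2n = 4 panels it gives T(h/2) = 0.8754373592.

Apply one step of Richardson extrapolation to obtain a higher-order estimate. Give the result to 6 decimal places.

r = 2: numerator weight 4, denominator 3.
4·0.8754373592 = 3.5017494368; 3.5017494368 − 0.8493546256 = 2.6523948112
Denominator 4 − 1 = 3.
So the Richardson estimate is 0.8841316037.
Gap between inputs: 2.608e-02; correction applied: +0.0086942445.

0.884132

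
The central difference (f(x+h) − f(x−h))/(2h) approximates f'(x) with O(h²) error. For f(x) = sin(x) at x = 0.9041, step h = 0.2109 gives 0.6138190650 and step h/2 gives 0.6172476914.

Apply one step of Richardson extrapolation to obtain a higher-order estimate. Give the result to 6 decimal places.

Method order is 2; weight 2^2 = 4.
Weighted: 2.4689907656 − 0.6138190650 = 1.8551717006
Divide by 2^2 − 1 = 3.
So the Richardson estimate is 0.6183905669.
Gap between inputs: 3.429e-03; correction applied: +0.0011428755.

0.618391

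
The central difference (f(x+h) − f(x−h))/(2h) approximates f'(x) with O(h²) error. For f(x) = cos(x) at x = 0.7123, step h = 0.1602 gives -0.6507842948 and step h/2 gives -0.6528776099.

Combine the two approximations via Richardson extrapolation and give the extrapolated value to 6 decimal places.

r = 2, so 2^r = 4.
Weighted: (-2.6115104396) − (-0.6507842948) = -1.9607261448
Extrapolated: (-1.9607261448) / 3 = -0.6535753816

-0.653575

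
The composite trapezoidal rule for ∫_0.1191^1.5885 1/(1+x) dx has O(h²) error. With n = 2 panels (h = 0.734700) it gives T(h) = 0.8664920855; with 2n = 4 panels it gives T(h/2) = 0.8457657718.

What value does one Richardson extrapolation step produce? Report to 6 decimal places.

0.838857

The method has order 2: 2^2 = 4.
4·0.8457657718 = 3.3830630872; subtract 0.8664920855 → 2.5165710017
R = 2.5165710017/3 = 0.8388570006
Correction |R − A(h/2)| = 6.909e-03; gap |A(h/2) − A(h)| = 2.073e-02.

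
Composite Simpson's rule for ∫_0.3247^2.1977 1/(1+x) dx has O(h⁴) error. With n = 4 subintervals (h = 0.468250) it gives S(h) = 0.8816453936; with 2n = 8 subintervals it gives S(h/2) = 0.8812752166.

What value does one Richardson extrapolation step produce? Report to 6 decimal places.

Leading term ∝ h^4; use weight 16 = 2^4.
2^4 × A(h/2) = 14.1004034656; minus A(h) gives 13.2187580720.
Divide by 2^4 − 1 = 15.
So the Richardson estimate is 0.8812505381.

0.881251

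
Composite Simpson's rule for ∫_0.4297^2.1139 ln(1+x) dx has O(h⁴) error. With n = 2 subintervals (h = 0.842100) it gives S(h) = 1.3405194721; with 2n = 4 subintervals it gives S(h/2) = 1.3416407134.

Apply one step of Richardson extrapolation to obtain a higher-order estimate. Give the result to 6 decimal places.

With r = 4 the leading error scales as h^4, so the weight is 2^4 = 16.
2^4*A(h/2) = 21.4662514144; minus A(h) gives 20.1257319423.
Extrapolated: 20.1257319423 / 15 = 1.3417154628

1.341715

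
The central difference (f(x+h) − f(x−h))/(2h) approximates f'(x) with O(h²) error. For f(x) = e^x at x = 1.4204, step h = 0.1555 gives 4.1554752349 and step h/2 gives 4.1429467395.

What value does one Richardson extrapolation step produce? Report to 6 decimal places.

4.138771

Order 2 gives 2^r = 4 and 2^r − 1 = 3.
Numerator 4*A(h/2) − A(h) = 4*4.1429467395 − 4.1554752349 = 12.4163117231
Divide by 2^2 − 1 = 3.
So the Richardson estimate is 4.1387705744.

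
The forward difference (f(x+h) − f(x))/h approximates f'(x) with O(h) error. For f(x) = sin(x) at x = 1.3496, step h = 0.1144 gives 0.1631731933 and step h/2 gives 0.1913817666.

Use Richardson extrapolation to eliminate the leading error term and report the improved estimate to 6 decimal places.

0.219590

Order 1 gives 2^r = 2 and 2^r − 1 = 1.
Weighted: 0.3827635332 − 0.1631731933 = 0.2195903399
(2×0.1913817666 − 0.1631731933)/(2 − 1) = 0.2195903399
Correction |R − A(h/2)| = 2.821e-02; gap |A(h/2) − A(h)| = 2.821e-02.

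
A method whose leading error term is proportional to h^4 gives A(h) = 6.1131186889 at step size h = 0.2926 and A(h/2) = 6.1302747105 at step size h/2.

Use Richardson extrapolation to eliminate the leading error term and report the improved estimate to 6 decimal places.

6.131418

Order 4 gives 2^r = 16 and 2^r − 1 = 15.
2^4 × A(h/2) = 98.0843953680; minus A(h) gives 91.9712766791.
91.9712766791 ÷ 15 = 6.1314184453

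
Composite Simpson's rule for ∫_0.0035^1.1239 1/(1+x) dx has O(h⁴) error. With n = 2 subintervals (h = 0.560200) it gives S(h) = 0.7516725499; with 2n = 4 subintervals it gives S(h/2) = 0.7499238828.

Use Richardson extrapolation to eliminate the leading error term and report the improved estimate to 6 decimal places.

Error is O(h^4); halving h shrinks it by 2^4 = 16.
16 × 0.7499238828 = 11.9987821248; subtract 0.7516725499 → 11.2471095749
(16 × 0.7499238828 − 0.7516725499)/(16 − 1) = 0.7498073050
Gap between inputs: 1.749e-03; correction applied: −0.0001165778.

0.749807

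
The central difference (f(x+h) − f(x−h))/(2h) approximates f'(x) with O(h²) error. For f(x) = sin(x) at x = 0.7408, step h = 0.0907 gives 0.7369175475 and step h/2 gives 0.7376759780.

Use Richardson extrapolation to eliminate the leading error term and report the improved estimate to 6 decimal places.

0.737929

Order 2 gives 2^r = 4 and 2^r − 1 = 3.
Weighted: 2.9507039120 − 0.7369175475 = 2.2137863645
(4·0.7376759780 − 0.7369175475)/(4 − 1) = 0.7379287882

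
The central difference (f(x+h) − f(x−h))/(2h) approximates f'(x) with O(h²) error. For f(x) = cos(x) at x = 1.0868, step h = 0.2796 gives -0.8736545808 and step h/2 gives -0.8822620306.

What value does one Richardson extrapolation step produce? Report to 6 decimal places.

-0.885131

Error is O(h^2); halving h shrinks it by 2^2 = 4.
4 × (-0.8822620306) = -3.5290481224; (-3.5290481224) − (-0.8736545808) = -2.6553935416
Denominator 4 − 1 = 3.
(4 × (-0.8822620306) − (-0.8736545808))/(4 − 1) = -0.8851311805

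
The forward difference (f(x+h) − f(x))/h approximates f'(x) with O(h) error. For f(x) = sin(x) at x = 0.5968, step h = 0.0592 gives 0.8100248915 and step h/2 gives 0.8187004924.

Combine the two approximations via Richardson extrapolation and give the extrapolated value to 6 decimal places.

Order 1 gives 2^r = 2 and 2^r − 1 = 1.
Numerator 2×A(h/2) − A(h) = 2×0.8187004924 − 0.8100248915 = 0.8273760933
(2×0.8187004924 − 0.8100248915)/(2 − 1) = 0.8273760933
Shift from A(h/2): +0.0086756009.

0.827376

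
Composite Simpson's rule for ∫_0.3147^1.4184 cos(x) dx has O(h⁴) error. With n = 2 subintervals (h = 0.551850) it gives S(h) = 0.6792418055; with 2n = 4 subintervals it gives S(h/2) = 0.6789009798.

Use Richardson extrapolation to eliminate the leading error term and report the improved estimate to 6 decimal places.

Leading term ∝ h^4; use weight 16 = 2^4.
16×0.6789009798 − 0.6792418055 = 10.1831738713
Denominator 16 − 1 = 15.
R = 10.1831738713/15 = 0.6788782581

0.678878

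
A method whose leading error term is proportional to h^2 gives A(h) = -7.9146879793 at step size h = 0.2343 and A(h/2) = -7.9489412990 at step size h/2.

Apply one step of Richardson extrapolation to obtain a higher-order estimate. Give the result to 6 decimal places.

-7.960359

r = 2, so 2^r = 4.
Difference of the inputs: -7.9489412990 − (-7.9146879793) = -0.0342533197
Correction (A(h/2) − A(h))/(4 − 1) = (-0.0342533197)/3 = -0.0114177732
R = A(h/2) + (A(h/2) − A(h))/3 = -7.9489412990 − 0.0114177732 = -7.9603590722
Gap between inputs: 3.425e-02; correction applied: −0.0114177732.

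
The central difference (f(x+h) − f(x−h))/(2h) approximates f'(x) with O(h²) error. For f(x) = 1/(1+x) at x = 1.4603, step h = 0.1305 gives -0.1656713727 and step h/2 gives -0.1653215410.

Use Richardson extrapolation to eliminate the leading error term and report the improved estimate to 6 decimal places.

With r = 2 the leading error scales as h^2, so the weight is 2^2 = 4.
Numerator 4·A(h/2) − A(h) = 4·(-0.1653215410) − (-0.1656713727) = -0.4956147913
Denominator 4 − 1 = 3.
Result: -0.1652049304
Shift from A(h/2): +0.0001166106.

-0.165205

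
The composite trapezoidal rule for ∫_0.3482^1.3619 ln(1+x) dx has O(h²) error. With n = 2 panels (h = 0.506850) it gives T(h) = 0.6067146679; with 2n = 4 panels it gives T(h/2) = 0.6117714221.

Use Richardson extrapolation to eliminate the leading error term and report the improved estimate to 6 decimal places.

Leading term ∝ h^2; use weight 4 = 2^2.
4×0.6117714221 − 0.6067146679 = 1.8403710205
Extrapolated: 1.8403710205 / 3 = 0.6134570068

0.613457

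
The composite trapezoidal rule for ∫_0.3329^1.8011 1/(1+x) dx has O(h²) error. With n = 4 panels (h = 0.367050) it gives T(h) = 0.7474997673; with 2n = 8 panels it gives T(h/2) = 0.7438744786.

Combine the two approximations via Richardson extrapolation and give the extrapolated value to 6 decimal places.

Method order is 2; weight 2^2 = 4.
4 × 0.7438744786 = 2.9754979144; subtract 0.7474997673 → 2.2279981471
Divide by 2^2 − 1 = 3.
2.2279981471 ÷ 3 = 0.7426660490
Shift from A(h/2): −0.0012084296.

0.742666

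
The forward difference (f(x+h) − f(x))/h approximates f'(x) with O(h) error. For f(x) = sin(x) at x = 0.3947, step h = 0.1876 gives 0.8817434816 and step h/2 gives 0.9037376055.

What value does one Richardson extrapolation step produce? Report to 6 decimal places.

Order 1 gives 2^r = 2 and 2^r − 1 = 1.
Difference of the inputs: 0.9037376055 − 0.8817434816 = 0.0219941239
Correction (A(h/2) − A(h))/(2 − 1) = 0.0219941239/1 = 0.0219941239
R = 0.9037376055 + 0.0219941239 = 0.9257317294

0.925732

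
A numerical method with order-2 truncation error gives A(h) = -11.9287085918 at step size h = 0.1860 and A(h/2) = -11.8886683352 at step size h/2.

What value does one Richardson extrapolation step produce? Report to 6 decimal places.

Method order is 2; weight 2^2 = 4.
Weighted: (-47.5546733408) − (-11.9287085918) = -35.6259647490
R = (-35.6259647490)/3 = -11.8753215830
Correction |R − A(h/2)| = 1.335e-02; gap |A(h/2) − A(h)| = 4.004e-02.

-11.875322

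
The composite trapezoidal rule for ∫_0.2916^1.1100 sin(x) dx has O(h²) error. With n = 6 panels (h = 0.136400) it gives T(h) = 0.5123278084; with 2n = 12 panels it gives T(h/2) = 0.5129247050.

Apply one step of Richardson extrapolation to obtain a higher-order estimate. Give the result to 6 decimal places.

0.513124

Order 2 gives 2^r = 4 and 2^r − 1 = 3.
4 × 0.5129247050 = 2.0516988200; 2.0516988200 − 0.5123278084 = 1.5393710116
Denominator 4 − 1 = 3.
Result: 0.5131236705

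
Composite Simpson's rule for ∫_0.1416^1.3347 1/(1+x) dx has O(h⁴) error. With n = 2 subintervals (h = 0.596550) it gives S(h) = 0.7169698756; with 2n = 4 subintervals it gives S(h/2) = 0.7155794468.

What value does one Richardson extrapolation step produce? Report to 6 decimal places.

Error is O(h^4); halving h shrinks it by 2^4 = 16.
Numerator 16·A(h/2) − A(h) = 16·0.7155794468 − 0.7169698756 = 10.7323012732
(16·0.7155794468 − 0.7169698756)/(16 − 1) = 0.7154867515
Shift from A(h/2): −0.0000926953.

0.715487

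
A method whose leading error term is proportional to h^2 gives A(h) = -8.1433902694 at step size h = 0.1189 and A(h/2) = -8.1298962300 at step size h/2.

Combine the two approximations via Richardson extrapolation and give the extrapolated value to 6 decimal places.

The method has order 2: 2^2 = 4.
4 × (-8.1298962300) = -32.5195849200; subtract (-8.1433902694) → -24.3761946506
Denominator 4 − 1 = 3.
R = (-24.3761946506)/3 = -8.1253982169

-8.125398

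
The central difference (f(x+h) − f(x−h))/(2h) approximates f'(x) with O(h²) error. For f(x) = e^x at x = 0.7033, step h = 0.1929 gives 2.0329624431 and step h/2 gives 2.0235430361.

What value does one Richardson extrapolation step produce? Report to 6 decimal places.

2.020403

Error is O(h^2); halving h shrinks it by 2^2 = 4.
Weighted: 8.0941721444 − 2.0329624431 = 6.0612097013
Divide by 2^2 − 1 = 3.
6.0612097013 ÷ 3 = 2.0204032338
Correction |R − A(h/2)| = 3.140e-03; gap |A(h/2) − A(h)| = 9.419e-03.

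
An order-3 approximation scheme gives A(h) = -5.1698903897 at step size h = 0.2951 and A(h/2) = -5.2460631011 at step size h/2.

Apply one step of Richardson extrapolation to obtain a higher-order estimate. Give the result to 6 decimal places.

Error is O(h^3); halving h shrinks it by 2^3 = 8.
Numerator 8·A(h/2) − A(h) = 8·(-5.2460631011) − (-5.1698903897) = -36.7986144191
R = (-36.7986144191)/7 = -5.2569449170
Shift from A(h/2): −0.0108818159.

-5.256945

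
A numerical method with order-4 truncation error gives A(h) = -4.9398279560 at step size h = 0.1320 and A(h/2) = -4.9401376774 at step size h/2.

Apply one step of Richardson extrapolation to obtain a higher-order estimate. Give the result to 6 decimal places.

Error is O(h^4); halving h shrinks it by 2^4 = 16.
2^4*A(h/2) = -79.0422028384; minus A(h) gives -74.1023748824.
Denominator 16 − 1 = 15.
Extrapolated: (-74.1023748824) / 15 = -4.9401583255
Gap between inputs: 3.097e-04; correction applied: −0.0000206481.

-4.940158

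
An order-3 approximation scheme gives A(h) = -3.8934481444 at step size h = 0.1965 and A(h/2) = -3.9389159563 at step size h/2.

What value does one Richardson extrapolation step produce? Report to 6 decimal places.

-3.945411

r = 3, so 2^r = 8.
8×(-3.9389159563) = -31.5113276504; subtract (-3.8934481444) → -27.6178795060
Denominator 8 − 1 = 7.
(8×(-3.9389159563) − (-3.8934481444))/(8 − 1) = -3.9454113580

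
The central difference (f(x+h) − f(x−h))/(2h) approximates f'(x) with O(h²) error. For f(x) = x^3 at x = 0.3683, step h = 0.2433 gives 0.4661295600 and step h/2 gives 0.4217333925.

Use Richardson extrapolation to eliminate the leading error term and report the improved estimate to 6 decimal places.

0.406935

r = 2: numerator weight 4, denominator 3.
Top: 4(0.4217333925) − (0.4661295600) = 1.2208040100
R = 1.2208040100/3 = 0.4069346700
Shift from A(h/2): −0.0147987225.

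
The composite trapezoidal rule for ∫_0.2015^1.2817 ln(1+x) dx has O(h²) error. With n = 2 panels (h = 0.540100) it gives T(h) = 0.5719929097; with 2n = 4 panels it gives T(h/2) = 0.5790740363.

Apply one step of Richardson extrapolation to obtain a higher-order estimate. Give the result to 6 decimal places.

0.581434

The method has order 2: 2^2 = 4.
A(h/2) − A(h) = 0.5790740363 − 0.5719929097 = 0.0070811266
Correction (A(h/2) − A(h))/(4 − 1) = 0.0070811266/3 = 0.0023603755
R = A(h/2) + (A(h/2) − A(h))/3 = 0.5790740363 + 0.0023603755 = 0.5814344118
Gap between inputs: 7.081e-03; correction applied: +0.0023603755.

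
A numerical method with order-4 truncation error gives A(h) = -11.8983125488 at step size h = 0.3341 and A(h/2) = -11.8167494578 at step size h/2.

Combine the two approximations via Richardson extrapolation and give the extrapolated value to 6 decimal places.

Leading term ∝ h^4; use weight 16 = 2^4.
16·(-11.8167494578) = -189.0679913248; subtract (-11.8983125488) → -177.1696787760
(16·(-11.8167494578) − (-11.8983125488))/(16 − 1) = -11.8113119184

-11.811312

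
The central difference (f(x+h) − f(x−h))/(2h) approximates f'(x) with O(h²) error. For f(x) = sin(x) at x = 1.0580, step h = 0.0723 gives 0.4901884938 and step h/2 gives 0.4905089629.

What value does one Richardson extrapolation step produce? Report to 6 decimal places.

r = 2: numerator weight 4, denominator 3.
Top: 4(0.4905089629) − (0.4901884938) = 1.4718473578
Divide by 2^2 − 1 = 3.
Extrapolated: 1.4718473578 / 3 = 0.4906157859

0.490616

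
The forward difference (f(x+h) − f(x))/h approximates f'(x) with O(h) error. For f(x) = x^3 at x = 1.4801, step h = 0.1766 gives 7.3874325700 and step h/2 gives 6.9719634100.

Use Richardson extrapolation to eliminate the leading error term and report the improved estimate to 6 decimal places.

Method order is 1; weight 2^1 = 2.
2^1 × A(h/2) = 13.9439268200; minus A(h) gives 6.5564942500.
Denominator 2 − 1 = 1.
(2 × 6.9719634100 − 7.3874325700)/(2 − 1) = 6.5564942500

6.556494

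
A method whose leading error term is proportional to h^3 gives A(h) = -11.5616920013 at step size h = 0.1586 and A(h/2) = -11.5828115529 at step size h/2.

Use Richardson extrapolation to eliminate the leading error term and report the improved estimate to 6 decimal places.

-11.585829

Error is O(h^3); halving h shrinks it by 2^3 = 8.
8*(-11.5828115529) = -92.6624924232; (-92.6624924232) − (-11.5616920013) = -81.1008004219
Denominator 8 − 1 = 7.
(8*(-11.5828115529) − (-11.5616920013))/(8 − 1) = -11.5858286317
Gap between inputs: 2.112e-02; correction applied: −0.0030170788.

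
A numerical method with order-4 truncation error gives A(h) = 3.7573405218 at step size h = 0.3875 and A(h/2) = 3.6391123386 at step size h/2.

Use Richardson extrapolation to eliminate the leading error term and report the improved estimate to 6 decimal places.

With r = 4 the leading error scales as h^4, so the weight is 2^4 = 16.
16*3.6391123386 − 3.7573405218 = 54.4684568958
(16*3.6391123386 − 3.7573405218)/(16 − 1) = 3.6312304597

3.631230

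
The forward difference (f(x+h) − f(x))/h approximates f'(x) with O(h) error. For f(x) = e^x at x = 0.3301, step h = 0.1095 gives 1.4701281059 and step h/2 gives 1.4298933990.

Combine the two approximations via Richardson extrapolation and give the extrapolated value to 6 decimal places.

r = 1: numerator weight 2, denominator 1.
Weighted: 2.8597867980 − 1.4701281059 = 1.3896586921
Denominator 2 − 1 = 1.
R = 1.3896586921/1 = 1.3896586921
Correction |R − A(h/2)| = 4.023e-02; gap |A(h/2) − A(h)| = 4.023e-02.

1.389659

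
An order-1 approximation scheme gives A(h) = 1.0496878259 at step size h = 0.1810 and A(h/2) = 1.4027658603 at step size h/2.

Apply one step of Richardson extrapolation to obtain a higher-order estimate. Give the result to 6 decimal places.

Method order is 1; weight 2^1 = 2.
Difference of the inputs: 1.4027658603 − 1.0496878259 = 0.3530780344
Divide by 2^1 − 1 = 1: 0.3530780344/1 = 0.3530780344
R = 1.4027658603 + 0.3530780344 = 1.7558438947

1.755844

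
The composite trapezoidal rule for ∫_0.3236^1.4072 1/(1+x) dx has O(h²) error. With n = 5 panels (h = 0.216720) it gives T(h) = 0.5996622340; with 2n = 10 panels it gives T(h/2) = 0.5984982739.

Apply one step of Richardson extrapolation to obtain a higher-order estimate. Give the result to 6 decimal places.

Error is O(h^2); halving h shrinks it by 2^2 = 4.
Difference of the inputs: 0.5984982739 − 0.5996622340 = -0.0011639601
Divide by 2^2 − 1 = 3: (-0.0011639601)/3 = -0.0003879867
R = A(h/2) + (A(h/2) − A(h))/3 = 0.5984982739 − 0.0003879867 = 0.5981102872

0.598110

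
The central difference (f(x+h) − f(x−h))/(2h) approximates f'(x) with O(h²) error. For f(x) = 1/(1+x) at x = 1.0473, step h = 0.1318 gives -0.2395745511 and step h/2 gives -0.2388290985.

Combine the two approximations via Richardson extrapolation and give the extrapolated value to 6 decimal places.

-0.238581

Method order is 2; weight 2^2 = 4.
A(h/2) − A(h) = -0.2388290985 − (-0.2395745511) = 0.0007454526
Correction (A(h/2) − A(h))/(4 − 1) = 0.0007454526/3 = 0.0002484842
R = -0.2388290985 + 0.0002484842 = -0.2385806143
Correction |R − A(h/2)| = 2.485e-04; gap |A(h/2) − A(h)| = 7.455e-04.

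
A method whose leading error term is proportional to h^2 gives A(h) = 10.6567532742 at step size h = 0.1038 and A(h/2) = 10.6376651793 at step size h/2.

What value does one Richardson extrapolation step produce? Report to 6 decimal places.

10.631302

r = 2: numerator weight 4, denominator 3.
Numerator 4 × A(h/2) − A(h) = 4 × 10.6376651793 − 10.6567532742 = 31.8939074430
R = 31.8939074430/3 = 10.6313024810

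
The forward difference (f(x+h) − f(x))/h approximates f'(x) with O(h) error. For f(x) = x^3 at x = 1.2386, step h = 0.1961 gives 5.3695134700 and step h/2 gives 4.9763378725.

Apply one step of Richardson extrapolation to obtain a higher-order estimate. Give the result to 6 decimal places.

4.583162

Method order is 1; weight 2^1 = 2.
2 × 4.9763378725 = 9.9526757450; 9.9526757450 − 5.3695134700 = 4.5831622750
(2 × 4.9763378725 − 5.3695134700)/(2 − 1) = 4.5831622750
Shift from A(h/2): −0.3931755975.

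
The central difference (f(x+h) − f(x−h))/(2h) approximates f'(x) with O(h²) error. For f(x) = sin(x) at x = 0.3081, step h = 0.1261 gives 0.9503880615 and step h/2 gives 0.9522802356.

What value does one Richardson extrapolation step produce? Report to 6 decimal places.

r = 2: numerator weight 4, denominator 3.
4*0.9522802356 = 3.8091209424; subtract 0.9503880615 → 2.8587328809
2.8587328809 ÷ 3 = 0.9529109603

0.952911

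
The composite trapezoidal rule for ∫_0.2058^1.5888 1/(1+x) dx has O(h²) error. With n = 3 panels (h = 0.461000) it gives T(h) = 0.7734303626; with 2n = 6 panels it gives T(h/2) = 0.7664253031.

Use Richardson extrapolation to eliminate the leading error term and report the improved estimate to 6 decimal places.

Leading term ∝ h^2; use weight 4 = 2^2.
2^2·A(h/2) = 3.0657012124; minus A(h) gives 2.2922708498.
Denominator 4 − 1 = 3.
Extrapolated: 2.2922708498 / 3 = 0.7640902833
Correction |R − A(h/2)| = 2.335e-03; gap |A(h/2) − A(h)| = 7.005e-03.

0.764090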